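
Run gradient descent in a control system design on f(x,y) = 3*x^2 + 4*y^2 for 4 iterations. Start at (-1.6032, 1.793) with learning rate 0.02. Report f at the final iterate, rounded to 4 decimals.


Gradient descent on f(x,y) = 3*x^2 + 4*y^2.
Starting point: (-1.6032, 1.793), alpha = 0.02
Step 1: grad_x = 2*3*-1.6032 = -9.6192, grad_y = 2*4*1.793 = 14.344
  x_1 = -1.6032 - 0.02*-9.6192 = -1.4108
  y_1 = 1.793 - 0.02*14.344 = 1.5061
Step 2: grad_x = 2*3*-1.4108 = -8.4649, grad_y = 2*4*1.5061 = 12.049
  x_2 = -1.4108 - 0.02*-8.4649 = -1.2415
  y_2 = 1.5061 - 0.02*12.049 = 1.2651
Step 3: grad_x = 2*3*-1.2415 = -7.4491, grad_y = 2*4*1.2651 = 10.1211
  x_3 = -1.2415 - 0.02*-7.4491 = -1.0925
  y_3 = 1.2651 - 0.02*10.1211 = 1.0627
Step 4: grad_x = 2*3*-1.0925 = -6.5552, grad_y = 2*4*1.0627 = 8.5017
  x_4 = -1.0925 - 0.02*-6.5552 = -0.9614
  y_4 = 1.0627 - 0.02*8.5017 = 0.8927
f(-0.9614, 0.8927) = 3*(-0.9614)^2 + 4*0.8927^2 = 5.9606


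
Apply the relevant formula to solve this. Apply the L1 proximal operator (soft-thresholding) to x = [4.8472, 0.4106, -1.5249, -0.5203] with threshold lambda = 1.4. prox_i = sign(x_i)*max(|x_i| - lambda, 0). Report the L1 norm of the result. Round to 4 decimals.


Soft-thresholding with lambda = 1.4:
prox(4.8472) = sign(4.8472)*max(|4.8472| - 1.4, 0) = 3.4472
prox(0.4106) = sign(0.4106)*max(|0.4106| - 1.4, 0) = 0.0
prox(-1.5249) = sign(-1.5249)*max(|-1.5249| - 1.4, 0) = -0.1249
prox(-0.5203) = sign(-0.5203)*max(|-0.5203| - 1.4, 0) = 0.0
prox(x) = [3.4472, 0.0, -0.1249, 0.0]
||prox(x)||_1 = 3.4472 + 0.0 + 0.1249 + 0.0 = 3.5721


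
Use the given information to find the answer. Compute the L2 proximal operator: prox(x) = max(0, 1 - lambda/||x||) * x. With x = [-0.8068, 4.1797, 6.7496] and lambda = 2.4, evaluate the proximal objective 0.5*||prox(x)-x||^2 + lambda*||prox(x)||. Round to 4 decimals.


Step 1: Compute ||x||.
||x|| = 7.9798
Step 2: Compute scaling factor.
scale = max(0, 1 - 2.4/7.9798) = 0.6992
Step 3: prox(x) = [-0.5641, 2.9226, 4.7196]
||prox(x)|| = 5.5798
Step 4: Proximal objective.
0.5*||prox-x||^2 = 2.88
lambda*||prox|| = 13.3915
Total = 16.2716


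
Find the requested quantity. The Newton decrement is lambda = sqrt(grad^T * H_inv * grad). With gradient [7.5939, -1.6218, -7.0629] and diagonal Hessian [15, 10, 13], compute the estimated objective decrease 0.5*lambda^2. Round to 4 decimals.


Step 1: H is diagonal, so H^(-1) * g = [0.5063, -0.1622, -0.5433].
Step 2: g^T H^(-1) g = sum_i g_i^2 / H_ii
  = (7.5939)^2/15 + (-1.6218)^2/10 + (-7.0629)^2/13
  = 3.8445 + 0.263 + 3.8373 = 7.9448
Step 3: Objective decrease = 0.5 * g^T H^(-1) g = 3.9724


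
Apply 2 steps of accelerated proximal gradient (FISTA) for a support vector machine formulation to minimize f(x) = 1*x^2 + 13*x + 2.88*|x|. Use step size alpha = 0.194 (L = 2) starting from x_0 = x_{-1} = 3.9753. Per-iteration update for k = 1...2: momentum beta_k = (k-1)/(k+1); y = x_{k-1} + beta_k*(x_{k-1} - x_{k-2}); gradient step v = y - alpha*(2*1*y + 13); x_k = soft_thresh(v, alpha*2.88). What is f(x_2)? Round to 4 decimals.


FISTA on f(x) = 1*x^2 + 13*x + 2.88*|x|
L = 2, alpha = 0.194
Iteration 1: beta = 0.0, y = 3.9753 + 0.0*(3.9753 - 3.9753) = 3.9753
  grad(y) = 20.9506, v = y - alpha*grad = -0.0891
  prox(v) = soft_thresh(-0.0891, 0.5587) = 0.0
Iteration 2: beta = 0.3333, y = 0.0 + 0.3333*(0.0 - 3.9753) = -1.3251
  grad(y) = 10.3498, v = y - alpha*grad = -3.333
  prox(v) = soft_thresh(-3.333, 0.5587) = -2.7742
f(x_2) = 1*(-2.7742)^2 + 13*(-2.7742) + 2.88*|-2.7742| = -20.3789


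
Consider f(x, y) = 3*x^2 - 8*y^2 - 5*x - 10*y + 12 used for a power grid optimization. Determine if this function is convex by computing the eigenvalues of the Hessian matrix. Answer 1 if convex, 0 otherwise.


The Hessian of f(x,y) = 3*x^2 - 8*y^2 - 5*x - 10*y + 12 is:
H = [[6, 0], [0, -16]]
Trace = 6 - 16 = -10
Determinant = 6*-16 - (0)^2 = -96
Discriminant = (-10)^2 - 4*-96 = 484.0
Eigenvalues: lambda_1 = -16.0, lambda_2 = 6.0
The function is not convex.

0


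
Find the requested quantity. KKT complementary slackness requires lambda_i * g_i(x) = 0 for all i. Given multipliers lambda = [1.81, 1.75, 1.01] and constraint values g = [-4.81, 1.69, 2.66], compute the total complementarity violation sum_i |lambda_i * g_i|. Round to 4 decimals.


KKT complementary slackness check:
lambda_1 * g_1 = 1.81 * -4.81 = -8.7061
lambda_2 * g_2 = 1.75 * 1.69 = 2.9575
lambda_3 * g_3 = 1.01 * 2.66 = 2.6866
Total violation = 8.7061 + 2.9575 + 2.6866 = 14.3502


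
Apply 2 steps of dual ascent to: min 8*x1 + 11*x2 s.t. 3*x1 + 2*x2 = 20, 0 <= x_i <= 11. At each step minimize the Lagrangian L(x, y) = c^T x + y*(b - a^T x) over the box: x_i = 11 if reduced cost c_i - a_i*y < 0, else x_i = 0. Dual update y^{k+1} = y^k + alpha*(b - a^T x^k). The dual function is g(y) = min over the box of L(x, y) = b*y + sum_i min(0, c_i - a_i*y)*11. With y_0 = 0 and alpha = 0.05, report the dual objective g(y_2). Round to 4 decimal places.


Dual ascent for LP: min 8*x1 + 11*x2, 3*x1 + 2*x2 = 20, 0 <= x_i <= 11
Step 1: y^k = 0.0, reduced costs: (8.0, 11.0)
  x^k = (0.0, 0.0), subgradient = b - a^T x = 20.0
  y^{k+1} = 0.0 + 0.05*20.0 = 1.0
Step 2: y^k = 1.0, reduced costs: (5.0, 9.0)
  x^k = (0.0, 0.0), subgradient = b - a^T x = 20.0
  y^{k+1} = 1.0 + 0.05*20.0 = 2.0
Dual objective at y_2 = 2.0: reduced costs (2.0, 7.0), box minimizer x = (0.0, 0.0)
g(y_2) = b*y + (c1 - a1*y)*x1 + (c2 - a2*y)*x2 = 20*2.0 + 2.0*0.0 + 7.0*0.0 = 40.0 + 0.0 + 0.0 = 40.0


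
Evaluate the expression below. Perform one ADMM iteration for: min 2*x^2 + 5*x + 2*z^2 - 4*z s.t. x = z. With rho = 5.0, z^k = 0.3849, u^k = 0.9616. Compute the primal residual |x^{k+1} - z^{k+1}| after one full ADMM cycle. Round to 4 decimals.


ADMM iteration with rho = 5.0, z^k = 0.3849, u^k = 0.9616
Step 1: x-update.
Minimize 2*x^2 + 5*x + (5.0/2)*(x - 0.3849 + 0.9616)^2
FOC: (2*2 + 5.0)*x = -5 + 5.0*(0.3849 - 0.9616)
x^{k+1} = -0.8759
Step 2: z-update.
Minimize 2*z^2 - 4*z + (5.0/2)*(-0.8759 - z + 0.9616)^2
FOC: (2*2 + 5.0)*z = 4 + 5.0*(-0.8759 + 0.9616)
z^{k+1} = 0.492
Step 3: u-update.
u^{k+1} = 0.9616 - 0.8759 - 0.492 = -0.4064
Step 4: Primal residual = |-0.8759 - 0.492| = 1.368


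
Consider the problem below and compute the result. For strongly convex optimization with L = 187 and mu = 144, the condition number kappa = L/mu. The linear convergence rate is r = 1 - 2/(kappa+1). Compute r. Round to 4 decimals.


Step 1: Compute the condition number.
kappa = L/mu = 187/144 = 1.2986
Step 2: Compute the convergence rate.
r = 1 - 2/(kappa + 1) = 1 - 2*mu/(L + mu) = (L - mu)/(L + mu) = 43/331 = 0.1299


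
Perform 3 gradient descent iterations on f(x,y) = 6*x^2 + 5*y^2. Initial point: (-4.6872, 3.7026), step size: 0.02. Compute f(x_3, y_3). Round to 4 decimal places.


Gradient descent on f(x,y) = 6*x^2 + 5*y^2.
Starting point: (-4.6872, 3.7026), alpha = 0.02
Step 1: grad_x = 2*6*-4.6872 = -56.2464, grad_y = 2*5*3.7026 = 37.026
  x_1 = -4.6872 - 0.02*-56.2464 = -3.5623
  y_1 = 3.7026 - 0.02*37.026 = 2.9621
Step 2: grad_x = 2*6*-3.5623 = -42.7473, grad_y = 2*5*2.9621 = 29.6208
  x_2 = -3.5623 - 0.02*-42.7473 = -2.7073
  y_2 = 2.9621 - 0.02*29.6208 = 2.3697
Step 3: grad_x = 2*6*-2.7073 = -32.4879, grad_y = 2*5*2.3697 = 23.6966
  x_3 = -2.7073 - 0.02*-32.4879 = -2.0576
  y_3 = 2.3697 - 0.02*23.6966 = 1.8957
f(-2.0576, 1.8957) = 6*(-2.0576)^2 + 5*1.8957^2 = 43.3705


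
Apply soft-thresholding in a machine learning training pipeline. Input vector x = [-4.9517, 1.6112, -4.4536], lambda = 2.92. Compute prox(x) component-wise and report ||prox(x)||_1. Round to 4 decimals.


Soft-thresholding with lambda = 2.92:
prox(-4.9517) = sign(-4.9517)*max(|-4.9517| - 2.92, 0) = -2.0317
prox(1.6112) = sign(1.6112)*max(|1.6112| - 2.92, 0) = 0.0
prox(-4.4536) = sign(-4.4536)*max(|-4.4536| - 2.92, 0) = -1.5336
prox(x) = [-2.0317, 0.0, -1.5336]
||prox(x)||_1 = 2.0317 + 0.0 + 1.5336 = 3.5653


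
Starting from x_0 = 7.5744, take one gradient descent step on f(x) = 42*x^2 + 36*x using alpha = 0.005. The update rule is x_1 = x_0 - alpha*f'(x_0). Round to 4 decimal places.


We compute the gradient at x_0 and apply the update.
f'(x) = 84*x + 36
f'(7.5744) = 84*7.5744 + 36 = 672.2496
x_1 = 7.5744 - 0.005*672.2496 = 4.2132


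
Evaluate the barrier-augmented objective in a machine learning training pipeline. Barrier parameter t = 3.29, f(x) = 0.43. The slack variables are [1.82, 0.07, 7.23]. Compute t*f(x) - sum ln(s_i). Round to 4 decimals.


Step 1: Compute log-barrier.
ln values: [0.5988, -2.6593, 1.9782]
phi = -(0.5988 - 2.6593 + 1.9782) = 0.0822
Step 2: Compute augmented objective.
t*f(x) = 3.29*0.43 = 1.4147
Total = 1.4147 + 0.0822 = 1.4969


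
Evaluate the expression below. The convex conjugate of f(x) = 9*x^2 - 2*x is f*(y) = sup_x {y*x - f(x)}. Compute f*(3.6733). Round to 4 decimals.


f*(y) = sup_x {y*x - a*x^2 - b*x} = sup_x {(y-b)*x - a*x^2}
FOC: (y - b) - 2a*x = 0 => x* = (y - b)/(2a)
x* = (3.6733 + 2)/(2*9) = 0.3152
f*(3.6733) = (y-b)^2/(4a) = (3.6733 + 2)^2/(4*9)
= 32.1863/36 = 0.8941


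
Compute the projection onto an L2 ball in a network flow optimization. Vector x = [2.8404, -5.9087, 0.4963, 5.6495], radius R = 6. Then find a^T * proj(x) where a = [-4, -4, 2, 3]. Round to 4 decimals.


Step 1: Compute ||x|| (intermediates to 6 decimals).
||x|| = sqrt(2.8404^2 + (-5.9087)^2 + 0.4963^2 + 5.6495^2) = 8.668551
Step 2: Project.
Since ||x|| > R, scale = R/||x|| = 6/8.668551 = 0.692157, proj(x) = scale * x
proj(x) = [1.966003, -4.089748, 0.343518, 3.910341]
Step 3: Dot product.
a^T * proj(x) = -4*1.966003 - 4*(-4.089748) + 2*0.343518 + 3*3.910341 = 20.913


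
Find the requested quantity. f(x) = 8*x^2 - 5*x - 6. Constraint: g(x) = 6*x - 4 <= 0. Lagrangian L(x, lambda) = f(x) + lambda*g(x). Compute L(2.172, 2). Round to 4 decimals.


Step 1: Evaluate f(x).
f(2.172) = 8*2.172^2 - 5*2.172 - 6 = 20.8807
Step 2: Evaluate g(x).
g(2.172) = 6*2.172 - 4 = 9.032
Step 3: Compute Lagrangian.
L = 20.8807 + 2*9.032 = 38.9447


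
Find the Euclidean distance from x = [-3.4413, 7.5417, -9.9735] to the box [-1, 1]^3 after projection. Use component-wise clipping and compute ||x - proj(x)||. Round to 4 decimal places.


Project each component onto [-1, 1].
clip(-3.4413) = -1.0, clip(7.5417) = 1.0, clip(-9.9735) = -1.0
Projection = [-1.0, 1.0, -1.0]
Squared diffs: [5.9599, 42.7938, 80.5237]
Distance = sqrt(129.2774) = 11.37


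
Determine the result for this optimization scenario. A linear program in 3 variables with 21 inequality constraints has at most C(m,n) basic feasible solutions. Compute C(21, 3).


Each vertex corresponds to some choice of n active constraints out of m, so the number of vertices is at most C(m, n) = m! / (n!(m-n)!).
m = 21, n = 3
Numerator: 21 * 20 * 19
Denominator: 3! = 6
C(21, 3) = 1330


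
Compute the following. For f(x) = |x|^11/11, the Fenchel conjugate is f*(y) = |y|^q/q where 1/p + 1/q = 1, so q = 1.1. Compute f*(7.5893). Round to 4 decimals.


The conjugate exponent q satisfies 1/p + 1/q = 1.
p = 11, so q = 11/(11 - 1) = 1.1
|y|^q = 7.5893^1.1 = 9.2944
f*(7.5893) = 9.2944 / 1.1 = 8.4495


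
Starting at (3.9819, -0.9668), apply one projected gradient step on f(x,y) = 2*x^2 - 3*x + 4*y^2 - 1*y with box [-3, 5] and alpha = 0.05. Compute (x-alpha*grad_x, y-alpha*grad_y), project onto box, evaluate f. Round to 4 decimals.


Step 1: Compute gradient at (3.9819, -0.9668).
grad_x = 2*2*3.9819 - 3 = 12.9276
grad_y = 2*4*-0.9668 - 1 = -8.7344
Step 2: Gradient step.
x_raw = 3.9819 - 0.05*12.9276 = 3.3355
y_raw = -0.9668 - 0.05*-8.7344 = -0.5301
Step 3: Project onto [-3, 5].
x_proj = clip(3.3355) = 3.3355
y_proj = clip(-0.5301) = -0.5301
Step 4: Evaluate f.
f(3.3355, -0.5301) = 13.8988


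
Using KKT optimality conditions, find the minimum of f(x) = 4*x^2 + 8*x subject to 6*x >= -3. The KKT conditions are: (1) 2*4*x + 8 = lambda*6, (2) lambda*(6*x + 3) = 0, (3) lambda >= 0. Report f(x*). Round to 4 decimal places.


Step 1: Try lambda = 0 (constraint inactive).
x_unc = -8/(2*4) = -1.0
Check: 6*-1.0 = -6.0 < -3 -- violated!
Step 2: Constraint must be active: 6*x = -3
x* = -3/6 = -0.5
lambda = (2*4*(-0.5) + 8)/6 = 0.6667
Step 3: Compute optimal value.
f(x*) = 4*(-0.5)^2 + 8*(-0.5) = -3.0


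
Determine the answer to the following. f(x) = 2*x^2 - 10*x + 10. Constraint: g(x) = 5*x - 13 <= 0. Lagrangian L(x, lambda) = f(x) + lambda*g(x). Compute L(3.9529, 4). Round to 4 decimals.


Step 1: Evaluate f(x).
f(3.9529) = 2*3.9529^2 - 10*3.9529 + 10 = 1.7218
Step 2: Evaluate g(x).
g(3.9529) = 5*3.9529 - 13 = 6.7645
Step 3: Compute Lagrangian.
L = 1.7218 + 4*6.7645 = 28.7798


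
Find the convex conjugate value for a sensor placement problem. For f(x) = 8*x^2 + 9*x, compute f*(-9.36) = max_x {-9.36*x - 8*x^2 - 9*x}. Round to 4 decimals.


f*(y) = sup_x {y*x - a*x^2 - b*x} = sup_x {(y-b)*x - a*x^2}
FOC: (y - b) - 2a*x = 0 => x* = (y - b)/(2a)
x* = (-9.36 - 9)/(2*8) = -1.1475
f*(-9.36) = (y-b)^2/(4a) = (-9.36 - 9)^2/(4*8)
= 337.0896/32 = 10.5341


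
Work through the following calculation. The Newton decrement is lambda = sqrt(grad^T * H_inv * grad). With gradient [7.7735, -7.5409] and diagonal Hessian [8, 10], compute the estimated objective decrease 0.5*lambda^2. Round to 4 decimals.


Step 1: H is diagonal, so H^(-1) * g = [0.9717, -0.7541].
Step 2: g^T H^(-1) g = sum_i g_i^2 / H_ii
  = (7.7735)^2/8 + (-7.5409)^2/10
  = 7.5534 + 5.6865 = 13.2399
Step 3: Objective decrease = 0.5 * g^T H^(-1) g = 6.62


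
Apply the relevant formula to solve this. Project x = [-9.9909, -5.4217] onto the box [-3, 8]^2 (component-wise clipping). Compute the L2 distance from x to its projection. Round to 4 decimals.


Project each component onto [-3, 8].
clip(-9.9909) = -3.0, clip(-5.4217) = -3.0
Projection = [-3.0, -3.0]
Squared diffs: [48.8727, 5.8646]
Distance = sqrt(54.7373) = 7.3985


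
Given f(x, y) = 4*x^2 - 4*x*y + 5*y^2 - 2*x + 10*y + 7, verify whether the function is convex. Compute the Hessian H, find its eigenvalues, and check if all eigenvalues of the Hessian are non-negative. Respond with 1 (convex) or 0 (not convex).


The Hessian of f(x,y) = 4*x^2 - 4*x*y + 5*y^2 - 2*x + 10*y + 7 is:
H = [[8, -4], [-4, 10]]
Trace = 8 + 10 = 18
Determinant = 8*10 - (-4)^2 = 64
Discriminant = (18)^2 - 4*64 = 68.0
Eigenvalues: lambda_1 = 4.8769, lambda_2 = 13.1231
The function is convex.

1


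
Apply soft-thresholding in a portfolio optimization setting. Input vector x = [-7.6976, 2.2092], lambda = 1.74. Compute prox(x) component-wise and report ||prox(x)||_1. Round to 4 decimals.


Soft-thresholding with lambda = 1.74:
prox(-7.6976) = sign(-7.6976)*max(|-7.6976| - 1.74, 0) = -5.9576
prox(2.2092) = sign(2.2092)*max(|2.2092| - 1.74, 0) = 0.4692
prox(x) = [-5.9576, 0.4692]
||prox(x)||_1 = 5.9576 + 0.4692 = 6.4268


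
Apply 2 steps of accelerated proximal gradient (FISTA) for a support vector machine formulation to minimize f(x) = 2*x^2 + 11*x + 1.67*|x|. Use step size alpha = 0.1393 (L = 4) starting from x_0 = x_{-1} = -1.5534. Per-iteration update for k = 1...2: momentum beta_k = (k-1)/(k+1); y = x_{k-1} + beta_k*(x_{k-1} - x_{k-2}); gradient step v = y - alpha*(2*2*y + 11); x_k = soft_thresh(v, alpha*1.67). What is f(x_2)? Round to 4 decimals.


FISTA on f(x) = 2*x^2 + 11*x + 1.67*|x|
L = 4, alpha = 0.1393
Iteration 1: beta = 0.0, y = -1.5534 + 0.0*(-1.5534 + 1.5534) = -1.5534
  grad(y) = 4.7864, v = y - alpha*grad = -2.2201
  prox(v) = soft_thresh(-2.2201, 0.2326) = -1.9875
Iteration 2: beta = 0.3333, y = -1.9875 + 0.3333*(-1.9875 + 1.5534) = -2.1322
  grad(y) = 2.4711, v = y - alpha*grad = -2.4764
  prox(v) = soft_thresh(-2.4764, 0.2326) = -2.2438
f(x_2) = 2*(-2.2438)^2 + 11*(-2.2438) + 1.67*|-2.2438| = -10.8654


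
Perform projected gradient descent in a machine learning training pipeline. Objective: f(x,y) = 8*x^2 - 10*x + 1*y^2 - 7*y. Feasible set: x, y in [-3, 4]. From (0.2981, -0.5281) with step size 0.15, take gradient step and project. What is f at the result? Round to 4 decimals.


Step 1: Compute gradient at (0.2981, -0.5281).
grad_x = 2*8*0.2981 - 10 = -5.2304
grad_y = 2*1*-0.5281 - 7 = -8.0562
Step 2: Gradient step.
x_raw = 0.2981 - 0.15*-5.2304 = 1.0827
y_raw = -0.5281 - 0.15*-8.0562 = 0.6803
Step 3: Project onto [-3, 4].
x_proj = clip(1.0827) = 1.0827
y_proj = clip(0.6803) = 0.6803
Step 4: Evaluate f.
f(1.0827, 0.6803) = -5.7488


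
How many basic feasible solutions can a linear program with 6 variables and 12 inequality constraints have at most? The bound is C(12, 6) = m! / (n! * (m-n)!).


Each vertex corresponds to some choice of n active constraints out of m, so the number of vertices is at most C(m, n) = m! / (n!(m-n)!).
m = 12, n = 6
Numerator: 12 * 11 * 10 * 9 * 8 * 7
Denominator: 6! = 720
C(12, 6) = 924


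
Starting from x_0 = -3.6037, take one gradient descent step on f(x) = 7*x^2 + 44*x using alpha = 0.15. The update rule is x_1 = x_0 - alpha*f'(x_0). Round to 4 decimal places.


We compute the gradient at x_0 and apply the update.
f'(x) = 14*x + 44
f'(-3.6037) = 14*-3.6037 + 44 = -6.4518
x_1 = -3.6037 - 0.15*-6.4518 = -2.6359


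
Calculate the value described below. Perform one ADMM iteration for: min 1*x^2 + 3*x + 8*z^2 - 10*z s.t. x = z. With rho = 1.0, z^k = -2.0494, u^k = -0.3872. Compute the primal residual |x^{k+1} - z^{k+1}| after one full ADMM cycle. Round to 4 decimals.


ADMM iteration with rho = 1.0, z^k = -2.0494, u^k = -0.3872
Step 1: x-update.
Minimize 1*x^2 + 3*x + (1.0/2)*(x + 2.0494 - 0.3872)^2
FOC: (2*1 + 1.0)*x = -3 + 1.0*(-2.0494 + 0.3872)
x^{k+1} = -1.5541
Step 2: z-update.
Minimize 8*z^2 - 10*z + (1.0/2)*(-1.5541 - z - 0.3872)^2
FOC: (2*8 + 1.0)*z = 10 + 1.0*(-1.5541 - 0.3872)
z^{k+1} = 0.474
Step 3: u-update.
u^{k+1} = -0.3872 - 1.5541 - 0.474 = -2.4153
Step 4: Primal residual = |-1.5541 - 0.474| = 2.0281


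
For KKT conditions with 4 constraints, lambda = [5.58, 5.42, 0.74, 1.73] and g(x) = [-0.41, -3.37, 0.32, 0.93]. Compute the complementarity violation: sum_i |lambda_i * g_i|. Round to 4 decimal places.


KKT complementary slackness check:
lambda_1 * g_1 = 5.58 * -0.41 = -2.2878
lambda_2 * g_2 = 5.42 * -3.37 = -18.2654
lambda_3 * g_3 = 0.74 * 0.32 = 0.2368
lambda_4 * g_4 = 1.73 * 0.93 = 1.6089
Total violation = 2.2878 + 18.2654 + 0.2368 + 1.6089 = 22.3989


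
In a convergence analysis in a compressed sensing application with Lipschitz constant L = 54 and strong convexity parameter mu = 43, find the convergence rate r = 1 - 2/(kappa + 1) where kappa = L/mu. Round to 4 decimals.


Step 1: Compute the condition number.
kappa = L/mu = 54/43 = 1.2558
Step 2: Compute the convergence rate.
r = 1 - 2/(kappa + 1) = 1 - 2*mu/(L + mu) = (L - mu)/(L + mu) = 11/97 = 0.1134


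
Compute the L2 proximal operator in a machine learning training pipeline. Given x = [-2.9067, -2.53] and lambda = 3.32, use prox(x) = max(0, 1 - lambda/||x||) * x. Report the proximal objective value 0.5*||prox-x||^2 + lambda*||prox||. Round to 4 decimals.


Step 1: Compute ||x||.
||x|| = 3.8535
Step 2: Compute scaling factor.
scale = max(0, 1 - 3.32/3.8535) = 0.1385
Step 3: prox(x) = [-0.4024, -0.3503]
||prox(x)|| = 0.5335
Step 4: Proximal objective.
0.5*||prox-x||^2 = 5.5112
lambda*||prox|| = 1.7712
Total = 7.2826


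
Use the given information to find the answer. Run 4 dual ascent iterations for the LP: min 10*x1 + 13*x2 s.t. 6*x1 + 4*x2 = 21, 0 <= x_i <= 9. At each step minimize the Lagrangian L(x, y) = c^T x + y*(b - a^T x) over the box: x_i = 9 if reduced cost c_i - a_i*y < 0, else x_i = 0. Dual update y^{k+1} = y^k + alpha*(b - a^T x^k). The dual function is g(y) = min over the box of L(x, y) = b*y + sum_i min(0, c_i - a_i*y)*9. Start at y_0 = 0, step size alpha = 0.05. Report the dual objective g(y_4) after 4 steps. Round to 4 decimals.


Dual ascent for LP: min 10*x1 + 13*x2, 6*x1 + 4*x2 = 21, 0 <= x_i <= 9
Step 1: y^k = 0.0, reduced costs: (10.0, 13.0)
  x^k = (0.0, 0.0), subgradient = b - a^T x = 21.0
  y^{k+1} = 0.0 + 0.05*21.0 = 1.05
Step 2: y^k = 1.05, reduced costs: (3.7, 8.8)
  x^k = (0.0, 0.0), subgradient = b - a^T x = 21.0
  y^{k+1} = 1.05 + 0.05*21.0 = 2.1
Step 3: y^k = 2.1, reduced costs: (-2.6, 4.6)
  x^k = (9.0, 0.0), subgradient = b - a^T x = -33.0
  y^{k+1} = 2.1 + 0.05*-33.0 = 0.45
Step 4: y^k = 0.45, reduced costs: (7.3, 11.2)
  x^k = (0.0, 0.0), subgradient = b - a^T x = 21.0
  y^{k+1} = 0.45 + 0.05*21.0 = 1.5
Dual objective at y_4 = 1.5: reduced costs (1.0, 7.0), box minimizer x = (0.0, 0.0)
g(y_4) = b*y + (c1 - a1*y)*x1 + (c2 - a2*y)*x2 = 21*1.5 + 1.0*0.0 + 7.0*0.0 = 31.5 + 0.0 + 0.0 = 31.5


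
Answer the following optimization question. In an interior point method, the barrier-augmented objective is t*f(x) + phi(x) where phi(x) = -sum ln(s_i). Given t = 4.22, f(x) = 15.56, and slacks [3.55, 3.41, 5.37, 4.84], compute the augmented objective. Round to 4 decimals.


Step 1: Compute log-barrier.
ln values: [1.2669, 1.2267, 1.6808, 1.5769]
phi = -(1.2669 + 1.2267 + 1.6808 + 1.5769) = -5.7514
Step 2: Compute augmented objective.
t*f(x) = 4.22*15.56 = 65.6632
Total = 65.6632 - 5.7514 = 59.9118


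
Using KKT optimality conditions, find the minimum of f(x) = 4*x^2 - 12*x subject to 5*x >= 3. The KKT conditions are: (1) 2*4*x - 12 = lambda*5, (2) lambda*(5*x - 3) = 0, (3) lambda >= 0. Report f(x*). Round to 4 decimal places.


Step 1: Try lambda = 0 (constraint inactive).
Stationarity: 2*4*x - 12 = 0
x* = 12/(2*4) = 1.5
Check constraint: 5*1.5 = 7.5 >= 3 -- satisfied.
Step 2: Compute optimal value.
f(x*) = 4*1.5^2 - 12*1.5 = -9.0


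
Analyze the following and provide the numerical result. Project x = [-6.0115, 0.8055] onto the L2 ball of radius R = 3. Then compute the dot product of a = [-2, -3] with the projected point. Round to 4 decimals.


Step 1: Compute ||x|| (intermediates to 6 decimals).
||x|| = sqrt((-6.0115)^2 + 0.8055^2) = 6.065226
Step 2: Project.
Since ||x|| > R, scale = R/||x|| = 3/6.065226 = 0.494623, proj(x) = scale * x
proj(x) = [-2.973426, 0.398419]
Step 3: Dot product.
a^T * proj(x) = -2*(-2.973426) - 3*0.398419 = 4.7516


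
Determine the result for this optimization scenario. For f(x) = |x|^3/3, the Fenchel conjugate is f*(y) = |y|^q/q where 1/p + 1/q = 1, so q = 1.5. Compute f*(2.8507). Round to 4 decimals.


The conjugate exponent q satisfies 1/p + 1/q = 1.
p = 3, so q = 3/(3 - 1) = 1.5
|y|^q = 2.8507^1.5 = 4.8131
f*(2.8507) = 4.8131 / 1.5 = 3.2088


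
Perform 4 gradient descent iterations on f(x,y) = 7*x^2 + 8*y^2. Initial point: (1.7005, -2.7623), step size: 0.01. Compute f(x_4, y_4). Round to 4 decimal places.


Gradient descent on f(x,y) = 7*x^2 + 8*y^2.
Starting point: (1.7005, -2.7623), alpha = 0.01
Step 1: grad_x = 2*7*1.7005 = 23.807, grad_y = 2*8*-2.7623 = -44.1968
  x_1 = 1.7005 - 0.01*23.807 = 1.4624
  y_1 = -2.7623 - 0.01*-44.1968 = -2.3203
Step 2: grad_x = 2*7*1.4624 = 20.474, grad_y = 2*8*-2.3203 = -37.1253
  x_2 = 1.4624 - 0.01*20.474 = 1.2577
  y_2 = -2.3203 - 0.01*-37.1253 = -1.9491
Step 3: grad_x = 2*7*1.2577 = 17.6077, grad_y = 2*8*-1.9491 = -31.1853
  x_3 = 1.2577 - 0.01*17.6077 = 1.0816
  y_3 = -1.9491 - 0.01*-31.1853 = -1.6372
Step 4: grad_x = 2*7*1.0816 = 15.1426, grad_y = 2*8*-1.6372 = -26.1956
  x_4 = 1.0816 - 0.01*15.1426 = 0.9302
  y_4 = -1.6372 - 0.01*-26.1956 = -1.3753
f(0.9302, -1.3753) = 7*0.9302^2 + 8*(-1.3753)^2 = 21.1877


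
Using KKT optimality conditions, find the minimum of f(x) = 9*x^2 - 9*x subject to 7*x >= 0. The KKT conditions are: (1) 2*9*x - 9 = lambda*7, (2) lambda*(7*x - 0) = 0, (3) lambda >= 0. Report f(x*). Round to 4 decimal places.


Step 1: Try lambda = 0 (constraint inactive).
Stationarity: 2*9*x - 9 = 0
x* = 9/(2*9) = 0.5
Check constraint: 7*0.5 = 3.5 >= 0 -- satisfied.
Step 2: Compute optimal value.
f(x*) = 9*0.5^2 - 9*0.5 = -2.25


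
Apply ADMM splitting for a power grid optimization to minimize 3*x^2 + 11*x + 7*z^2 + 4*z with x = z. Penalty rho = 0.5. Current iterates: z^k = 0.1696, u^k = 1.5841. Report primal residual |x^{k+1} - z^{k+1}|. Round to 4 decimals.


ADMM iteration with rho = 0.5, z^k = 0.1696, u^k = 1.5841
Step 1: x-update.
Minimize 3*x^2 + 11*x + (0.5/2)*(x - 0.1696 + 1.5841)^2
FOC: (2*3 + 0.5)*x = -11 + 0.5*(0.1696 - 1.5841)
x^{k+1} = -1.8011
Step 2: z-update.
Minimize 7*z^2 + 4*z + (0.5/2)*(-1.8011 - z + 1.5841)^2
FOC: (2*7 + 0.5)*z = -4 + 0.5*(-1.8011 + 1.5841)
z^{k+1} = -0.2833
Step 3: u-update.
u^{k+1} = 1.5841 - 1.8011 + 0.2833 = 0.0663
Step 4: Primal residual = |-1.8011 + 0.2833| = 1.5178


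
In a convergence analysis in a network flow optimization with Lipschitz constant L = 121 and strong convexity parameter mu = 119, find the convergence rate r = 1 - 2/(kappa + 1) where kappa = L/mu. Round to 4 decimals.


Step 1: Compute the condition number.
kappa = L/mu = 121/119 = 1.0168
Step 2: Compute the convergence rate.
r = 1 - 2/(kappa + 1) = 1 - 2*mu/(L + mu) = (L - mu)/(L + mu) = 2/240 = 0.0083


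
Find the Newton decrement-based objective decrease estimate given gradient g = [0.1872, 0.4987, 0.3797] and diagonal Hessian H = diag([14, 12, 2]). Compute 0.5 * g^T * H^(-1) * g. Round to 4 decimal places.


Step 1: H is diagonal, so H^(-1) * g = [0.0134, 0.0416, 0.1899].
Step 2: g^T H^(-1) g = sum_i g_i^2 / H_ii
  = (0.1872)^2/14 + (0.4987)^2/12 + (0.3797)^2/2
  = 0.0025 + 0.0207 + 0.0721 = 0.0953
Step 3: Objective decrease = 0.5 * g^T H^(-1) g = 0.0477


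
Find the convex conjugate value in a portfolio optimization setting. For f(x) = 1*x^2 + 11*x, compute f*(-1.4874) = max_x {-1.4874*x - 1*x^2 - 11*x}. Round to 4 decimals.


f*(y) = sup_x {y*x - a*x^2 - b*x} = sup_x {(y-b)*x - a*x^2}
FOC: (y - b) - 2a*x = 0 => x* = (y - b)/(2a)
x* = (-1.4874 - 11)/(2*1) = -6.2437
f*(-1.4874) = (y-b)^2/(4a) = (-1.4874 - 11)^2/(4*1)
= 155.9352/4 = 38.9838


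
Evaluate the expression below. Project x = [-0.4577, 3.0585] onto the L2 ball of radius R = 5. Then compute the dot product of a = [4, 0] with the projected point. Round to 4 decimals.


Step 1: Compute ||x|| (intermediates to 6 decimals).
||x|| = sqrt((-0.4577)^2 + 3.0585^2) = 3.092557
Step 2: Project.
Since ||x|| <= R, proj = x (no scaling needed).
proj(x) = [-0.4577, 3.0585]
Step 3: Dot product.
a^T * proj(x) = 4*(-0.4577) + 0*3.0585 = -1.8308


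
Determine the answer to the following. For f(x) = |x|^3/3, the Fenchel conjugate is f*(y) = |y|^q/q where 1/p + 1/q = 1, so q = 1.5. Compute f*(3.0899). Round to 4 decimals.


The conjugate exponent q satisfies 1/p + 1/q = 1.
p = 3, so q = 3/(3 - 1) = 1.5
|y|^q = 3.0899^1.5 = 5.4315
f*(3.0899) = 5.4315 / 1.5 = 3.621


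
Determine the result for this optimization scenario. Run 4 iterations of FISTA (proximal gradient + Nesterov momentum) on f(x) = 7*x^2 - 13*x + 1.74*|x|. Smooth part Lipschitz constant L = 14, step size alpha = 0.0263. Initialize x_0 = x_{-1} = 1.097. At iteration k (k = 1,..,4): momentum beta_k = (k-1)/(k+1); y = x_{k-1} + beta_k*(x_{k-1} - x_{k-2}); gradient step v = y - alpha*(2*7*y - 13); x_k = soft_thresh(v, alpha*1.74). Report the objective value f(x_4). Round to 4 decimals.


FISTA on f(x) = 7*x^2 - 13*x + 1.74*|x|
L = 14, alpha = 0.0263
Iteration 1: beta = 0.0, y = 1.097 + 0.0*(1.097 - 1.097) = 1.097
  grad(y) = 2.358, v = y - alpha*grad = 1.035
  prox(v) = soft_thresh(1.035, 0.0458) = 0.9892
Iteration 2: beta = 0.3333, y = 0.9892 + 0.3333*(0.9892 - 1.097) = 0.9533
  grad(y) = 0.3462, v = y - alpha*grad = 0.9442
  prox(v) = soft_thresh(0.9442, 0.0458) = 0.8984
Iteration 3: beta = 0.5, y = 0.8984 + 0.5*(0.8984 - 0.9892) = 0.853
  grad(y) = -1.0575, v = y - alpha*grad = 0.8808
  prox(v) = soft_thresh(0.8808, 0.0458) = 0.8351
Iteration 4: beta = 0.6, y = 0.8351 + 0.6*(0.8351 - 0.8984) = 0.7971
  grad(y) = -1.8409, v = y - alpha*grad = 0.8455
  prox(v) = soft_thresh(0.8455, 0.0458) = 0.7997
f(x_4) = 7*0.7997^2 - 13*0.7997 + 1.74*|0.7997| = -4.528


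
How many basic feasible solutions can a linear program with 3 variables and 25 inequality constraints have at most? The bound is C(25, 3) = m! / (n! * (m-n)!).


Each vertex corresponds to some choice of n active constraints out of m, so the number of vertices is at most C(m, n) = m! / (n!(m-n)!).
m = 25, n = 3
Numerator: 25 * 24 * 23
Denominator: 3! = 6
C(25, 3) = 2300


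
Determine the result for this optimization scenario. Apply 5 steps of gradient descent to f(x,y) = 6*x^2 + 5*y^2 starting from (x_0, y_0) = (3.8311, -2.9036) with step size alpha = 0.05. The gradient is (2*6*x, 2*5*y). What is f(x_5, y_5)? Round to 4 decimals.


Gradient descent on f(x,y) = 6*x^2 + 5*y^2.
Starting point: (3.8311, -2.9036), alpha = 0.05
Step 1: grad_x = 2*6*3.8311 = 45.9732, grad_y = 2*5*-2.9036 = -29.036
  x_1 = 3.8311 - 0.05*45.9732 = 1.5324
  y_1 = -2.9036 - 0.05*-29.036 = -1.4518
Step 2: grad_x = 2*6*1.5324 = 18.3893, grad_y = 2*5*-1.4518 = -14.518
  x_2 = 1.5324 - 0.05*18.3893 = 0.613
  y_2 = -1.4518 - 0.05*-14.518 = -0.7259
Step 3: grad_x = 2*6*0.613 = 7.3557, grad_y = 2*5*-0.7259 = -7.259
  x_3 = 0.613 - 0.05*7.3557 = 0.2452
  y_3 = -0.7259 - 0.05*-7.259 = -0.363
Step 4: grad_x = 2*6*0.2452 = 2.9423, grad_y = 2*5*-0.363 = -3.6295
  x_4 = 0.2452 - 0.05*2.9423 = 0.0981
  y_4 = -0.363 - 0.05*-3.6295 = -0.1815
Step 5: grad_x = 2*6*0.0981 = 1.1769, grad_y = 2*5*-0.1815 = -1.8148
  x_5 = 0.0981 - 0.05*1.1769 = 0.0392
  y_5 = -0.1815 - 0.05*-1.8148 = -0.0907
f(0.0392, -0.0907) = 6*0.0392^2 + 5*(-0.0907)^2 = 0.0504


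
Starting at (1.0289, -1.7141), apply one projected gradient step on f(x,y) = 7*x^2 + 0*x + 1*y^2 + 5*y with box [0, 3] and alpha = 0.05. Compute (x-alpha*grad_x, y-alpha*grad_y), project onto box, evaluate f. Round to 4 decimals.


Step 1: Compute gradient at (1.0289, -1.7141).
grad_x = 2*7*1.0289 + 0 = 14.4046
grad_y = 2*1*-1.7141 + 5 = 1.5718
Step 2: Gradient step.
x_raw = 1.0289 - 0.05*14.4046 = 0.3087
y_raw = -1.7141 - 0.05*1.5718 = -1.7927
Step 3: Project onto [0, 3].
x_proj = clip(0.3087) = 0.3087
y_proj = clip(-1.7927) = 0.0
Step 4: Evaluate f.
f(0.3087, 0.0) = 0.6669


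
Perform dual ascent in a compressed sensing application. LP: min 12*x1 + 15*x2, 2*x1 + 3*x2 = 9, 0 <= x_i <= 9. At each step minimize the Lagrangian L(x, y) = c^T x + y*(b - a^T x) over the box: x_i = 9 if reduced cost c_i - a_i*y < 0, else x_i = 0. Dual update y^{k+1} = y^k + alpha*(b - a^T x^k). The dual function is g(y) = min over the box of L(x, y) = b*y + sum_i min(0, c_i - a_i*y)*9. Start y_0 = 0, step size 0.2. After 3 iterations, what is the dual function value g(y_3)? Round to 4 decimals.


Dual ascent for LP: min 12*x1 + 15*x2, 2*x1 + 3*x2 = 9, 0 <= x_i <= 9
Step 1: y^k = 0.0, reduced costs: (12.0, 15.0)
  x^k = (0.0, 0.0), subgradient = b - a^T x = 9.0
  y^{k+1} = 0.0 + 0.2*9.0 = 1.8
Step 2: y^k = 1.8, reduced costs: (8.4, 9.6)
  x^k = (0.0, 0.0), subgradient = b - a^T x = 9.0
  y^{k+1} = 1.8 + 0.2*9.0 = 3.6
Step 3: y^k = 3.6, reduced costs: (4.8, 4.2)
  x^k = (0.0, 0.0), subgradient = b - a^T x = 9.0
  y^{k+1} = 3.6 + 0.2*9.0 = 5.4
Dual objective at y_3 = 5.4: reduced costs (1.2, -1.2), box minimizer x = (0.0, 9.0)
g(y_3) = b*y + (c1 - a1*y)*x1 + (c2 - a2*y)*x2 = 9*5.4 + 1.2*0.0 + (-1.2)*9.0 = 48.6 + 0.0 - 10.8 = 37.8


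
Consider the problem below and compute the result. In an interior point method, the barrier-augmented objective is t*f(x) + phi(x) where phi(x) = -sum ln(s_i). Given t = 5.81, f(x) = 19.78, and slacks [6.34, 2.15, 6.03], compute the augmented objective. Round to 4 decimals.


Step 1: Compute log-barrier.
ln values: [1.8469, 0.7655, 1.7967]
phi = -(1.8469 + 0.7655 + 1.7967) = -4.4091
Step 2: Compute augmented objective.
t*f(x) = 5.81*19.78 = 114.9218
Total = 114.9218 - 4.4091 = 110.5127


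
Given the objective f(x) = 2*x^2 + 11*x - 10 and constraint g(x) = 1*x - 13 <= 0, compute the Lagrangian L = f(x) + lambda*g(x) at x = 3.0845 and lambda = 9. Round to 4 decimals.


Step 1: Evaluate f(x).
f(3.0845) = 2*3.0845^2 + 11*3.0845 - 10 = 42.9578
Step 2: Evaluate g(x).
g(3.0845) = 1*3.0845 - 13 = -9.9155
Step 3: Compute Lagrangian.
L = 42.9578 + 9*-9.9155 = -46.2817


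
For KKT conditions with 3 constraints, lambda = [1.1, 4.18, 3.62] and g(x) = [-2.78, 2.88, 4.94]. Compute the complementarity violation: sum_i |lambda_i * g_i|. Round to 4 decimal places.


KKT complementary slackness check:
lambda_1 * g_1 = 1.1 * -2.78 = -3.058
lambda_2 * g_2 = 4.18 * 2.88 = 12.0384
lambda_3 * g_3 = 3.62 * 4.94 = 17.8828
Total violation = 3.058 + 12.0384 + 17.8828 = 32.9792


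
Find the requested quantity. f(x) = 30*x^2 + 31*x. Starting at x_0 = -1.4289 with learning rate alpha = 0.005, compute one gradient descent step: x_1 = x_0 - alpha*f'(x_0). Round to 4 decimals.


We compute the gradient at x_0 and apply the update.
f'(x) = 60*x + 31
f'(-1.4289) = 60*-1.4289 + 31 = -54.734
x_1 = -1.4289 - 0.005*-54.734 = -1.1552


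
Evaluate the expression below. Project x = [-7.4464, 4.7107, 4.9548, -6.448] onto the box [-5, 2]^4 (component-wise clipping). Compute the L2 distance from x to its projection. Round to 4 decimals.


Project each component onto [-5, 2].
clip(-7.4464) = -5.0, clip(4.7107) = 2.0, clip(4.9548) = 2.0, clip(-6.448) = -5.0
Projection = [-5.0, 2.0, 2.0, -5.0]
Squared diffs: [5.9849, 7.3479, 8.7308, 2.0967]
Distance = sqrt(24.1603) = 4.9153


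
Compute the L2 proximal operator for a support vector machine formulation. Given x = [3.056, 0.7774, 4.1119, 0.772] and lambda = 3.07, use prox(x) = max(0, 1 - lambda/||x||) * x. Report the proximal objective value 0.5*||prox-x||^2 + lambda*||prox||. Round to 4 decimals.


Step 1: Compute ||x||.
||x|| = 5.239
Step 2: Compute scaling factor.
scale = max(0, 1 - 3.07/5.239) = 0.414
Step 3: prox(x) = [1.2652, 0.3219, 1.7024, 0.3196]
||prox(x)|| = 2.169
Step 4: Proximal objective.
0.5*||prox-x||^2 = 4.7125
lambda*||prox|| = 6.6588
Total = 11.3713


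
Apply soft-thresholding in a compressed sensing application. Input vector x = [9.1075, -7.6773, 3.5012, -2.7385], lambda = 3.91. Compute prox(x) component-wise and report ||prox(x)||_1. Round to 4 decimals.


Soft-thresholding with lambda = 3.91:
prox(9.1075) = sign(9.1075)*max(|9.1075| - 3.91, 0) = 5.1975
prox(-7.6773) = sign(-7.6773)*max(|-7.6773| - 3.91, 0) = -3.7673
prox(3.5012) = sign(3.5012)*max(|3.5012| - 3.91, 0) = 0.0
prox(-2.7385) = sign(-2.7385)*max(|-2.7385| - 3.91, 0) = 0.0
prox(x) = [5.1975, -3.7673, 0.0, 0.0]
||prox(x)||_1 = 5.1975 + 3.7673 + 0.0 + 0.0 = 8.9648


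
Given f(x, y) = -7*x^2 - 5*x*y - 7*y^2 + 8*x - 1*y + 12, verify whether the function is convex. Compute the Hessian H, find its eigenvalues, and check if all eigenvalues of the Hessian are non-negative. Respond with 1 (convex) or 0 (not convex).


The Hessian of f(x,y) = -7*x^2 - 5*x*y - 7*y^2 + 8*x - 1*y + 12 is:
H = [[-14, -5], [-5, -14]]
Trace = -14 - 14 = -28
Determinant = -14*-14 - (-5)^2 = 171
Discriminant = (-28)^2 - 4*171 = 100.0
Eigenvalues: lambda_1 = -19.0, lambda_2 = -9.0
The function is not convex.

0


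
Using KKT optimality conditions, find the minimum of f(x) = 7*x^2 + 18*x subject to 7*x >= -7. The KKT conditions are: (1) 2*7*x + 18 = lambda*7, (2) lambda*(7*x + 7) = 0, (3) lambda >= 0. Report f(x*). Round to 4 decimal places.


Step 1: Try lambda = 0 (constraint inactive).
x_unc = -18/(2*7) = -1.2857
Check: 7*-1.2857 = -8.9999 < -7 -- violated!
Step 2: Constraint must be active: 7*x = -7
x* = -7/7 = -1.0
lambda = (2*7*(-1.0) + 18)/7 = 0.5714
Step 3: Compute optimal value.
f(x*) = 7*(-1.0)^2 + 18*(-1.0) = -11.0


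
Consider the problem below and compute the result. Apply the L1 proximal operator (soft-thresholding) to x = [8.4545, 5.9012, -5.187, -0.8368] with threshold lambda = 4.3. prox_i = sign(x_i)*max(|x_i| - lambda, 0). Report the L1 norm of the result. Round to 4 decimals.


Soft-thresholding with lambda = 4.3:
prox(8.4545) = sign(8.4545)*max(|8.4545| - 4.3, 0) = 4.1545
prox(5.9012) = sign(5.9012)*max(|5.9012| - 4.3, 0) = 1.6012
prox(-5.187) = sign(-5.187)*max(|-5.187| - 4.3, 0) = -0.887
prox(-0.8368) = sign(-0.8368)*max(|-0.8368| - 4.3, 0) = 0.0
prox(x) = [4.1545, 1.6012, -0.887, 0.0]
||prox(x)||_1 = 4.1545 + 1.6012 + 0.887 + 0.0 = 6.6427


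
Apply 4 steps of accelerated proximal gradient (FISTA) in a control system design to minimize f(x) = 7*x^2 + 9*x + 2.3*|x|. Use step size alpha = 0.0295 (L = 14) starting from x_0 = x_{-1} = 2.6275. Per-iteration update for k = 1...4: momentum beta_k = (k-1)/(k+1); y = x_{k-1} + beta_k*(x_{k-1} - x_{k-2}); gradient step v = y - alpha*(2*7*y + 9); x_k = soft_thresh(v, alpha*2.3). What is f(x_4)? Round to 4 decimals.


FISTA on f(x) = 7*x^2 + 9*x + 2.3*|x|
L = 14, alpha = 0.0295
Iteration 1: beta = 0.0, y = 2.6275 + 0.0*(2.6275 - 2.6275) = 2.6275
  grad(y) = 45.785, v = y - alpha*grad = 1.2768
  prox(v) = soft_thresh(1.2768, 0.0679) = 1.209
Iteration 2: beta = 0.3333, y = 1.209 + 0.3333*(1.209 - 2.6275) = 0.7362
  grad(y) = 19.3062, v = y - alpha*grad = 0.1666
  prox(v) = soft_thresh(0.1666, 0.0679) = 0.0988
Iteration 3: beta = 0.5, y = 0.0988 + 0.5*(0.0988 - 1.209) = -0.4563
  grad(y) = 2.6113, v = y - alpha*grad = -0.5334
  prox(v) = soft_thresh(-0.5334, 0.0679) = -0.4655
Iteration 4: beta = 0.6, y = -0.4655 + 0.6*(-0.4655 - 0.0988) = -0.8041
  grad(y) = -2.2573, v = y - alpha*grad = -0.7375
  prox(v) = soft_thresh(-0.7375, 0.0679) = -0.6697
f(x_4) = 7*(-0.6697)^2 + 9*(-0.6697) + 2.3*|-0.6697| = -1.3476


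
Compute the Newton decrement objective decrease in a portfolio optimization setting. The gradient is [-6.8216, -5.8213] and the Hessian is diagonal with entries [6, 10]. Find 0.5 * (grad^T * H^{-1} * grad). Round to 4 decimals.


Step 1: H is diagonal, so H^(-1) * g = [-1.1369, -0.5821].
Step 2: g^T H^(-1) g = sum_i g_i^2 / H_ii
  = (-6.8216)^2/6 + (-5.8213)^2/10
  = 7.7557 + 3.3888 = 11.1445
Step 3: Objective decrease = 0.5 * g^T H^(-1) g = 5.5722


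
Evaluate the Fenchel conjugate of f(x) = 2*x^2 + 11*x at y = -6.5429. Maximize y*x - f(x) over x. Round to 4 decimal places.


f*(y) = sup_x {y*x - a*x^2 - b*x} = sup_x {(y-b)*x - a*x^2}
FOC: (y - b) - 2a*x = 0 => x* = (y - b)/(2a)
x* = (-6.5429 - 11)/(2*2) = -4.3857
f*(-6.5429) = (y-b)^2/(4a) = (-6.5429 - 11)^2/(4*2)
= 307.7533/8 = 38.4692


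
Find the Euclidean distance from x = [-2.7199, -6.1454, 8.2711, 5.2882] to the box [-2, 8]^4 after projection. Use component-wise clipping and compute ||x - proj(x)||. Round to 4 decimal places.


Project each component onto [-2, 8].
clip(-2.7199) = -2.0, clip(-6.1454) = -2.0, clip(8.2711) = 8.0, clip(5.2882) = 5.2882
Projection = [-2.0, -2.0, 8.0, 5.2882]
Squared diffs: [0.5183, 17.1843, 0.0735, 0.0]
Distance = sqrt(17.7761) = 4.2162


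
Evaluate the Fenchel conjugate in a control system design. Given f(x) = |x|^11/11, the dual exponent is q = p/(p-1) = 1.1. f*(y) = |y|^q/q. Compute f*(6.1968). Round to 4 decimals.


The conjugate exponent q satisfies 1/p + 1/q = 1.
p = 11, so q = 11/(11 - 1) = 1.1
|y|^q = 6.1968^1.1 = 7.4368
f*(6.1968) = 7.4368 / 1.1 = 6.7607


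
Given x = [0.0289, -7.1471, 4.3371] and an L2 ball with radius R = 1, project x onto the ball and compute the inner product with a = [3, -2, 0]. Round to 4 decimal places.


Step 1: Compute ||x|| (intermediates to 6 decimals).
||x|| = sqrt(0.0289^2 + (-7.1471)^2 + 4.3371^2) = 8.360162
Step 2: Project.
Since ||x|| > R, scale = R/||x|| = 1/8.360162 = 0.119615, proj(x) = scale * x
proj(x) = [0.003457, -0.8549, 0.518782]
Step 3: Dot product.
a^T * proj(x) = 3*0.003457 - 2*(-0.8549) + 0*0.518782 = 1.7202


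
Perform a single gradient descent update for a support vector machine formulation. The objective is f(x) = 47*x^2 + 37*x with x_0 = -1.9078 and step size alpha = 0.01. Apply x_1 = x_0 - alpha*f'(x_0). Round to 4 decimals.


We compute the gradient at x_0 and apply the update.
f'(x) = 94*x + 37
f'(-1.9078) = 94*-1.9078 + 37 = -142.3332
x_1 = -1.9078 - 0.01*-142.3332 = -0.4845


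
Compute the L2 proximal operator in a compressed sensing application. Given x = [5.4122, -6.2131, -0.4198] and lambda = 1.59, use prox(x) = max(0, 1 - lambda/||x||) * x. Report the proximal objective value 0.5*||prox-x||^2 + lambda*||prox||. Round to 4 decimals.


Step 1: Compute ||x||.
||x|| = 8.2505
Step 2: Compute scaling factor.
scale = max(0, 1 - 1.59/8.2505) = 0.8073
Step 3: prox(x) = [4.3692, -5.0157, -0.3389]
||prox(x)|| = 6.6605
Step 4: Proximal objective.
0.5*||prox-x||^2 = 1.2641
lambda*||prox|| = 10.5902
Total = 11.8542
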